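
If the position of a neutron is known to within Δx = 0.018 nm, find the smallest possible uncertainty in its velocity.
1.749 km/s

Using the Heisenberg uncertainty principle and Δp = mΔv:
ΔxΔp ≥ ℏ/2
Δx(mΔv) ≥ ℏ/2

The minimum uncertainty in velocity is:
Δv_min = ℏ/(2mΔx)
Δv_min = (1.055e-34 J·s) / (2 × 1.675e-27 kg × 1.800e-11 m)
Δv_min = 1.749e+03 m/s = 1.749 km/s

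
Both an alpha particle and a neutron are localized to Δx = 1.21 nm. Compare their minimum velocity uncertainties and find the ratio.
The neutron has the larger minimum velocity uncertainty, by a ratio of 4.0.

For both particles, Δp_min = ℏ/(2Δx) = 4.358e-26 kg·m/s (same for both).

The velocity uncertainty is Δv = Δp/m:
- alpha particle: Δv = 4.358e-26 / 6.645e-27 = 6.558e+00 m/s = 6.558 m/s
- neutron: Δv = 4.358e-26 / 1.675e-27 = 2.602e+01 m/s = 26.017 m/s

Ratio: 2.602e+01 / 6.558e+00 = 4.0

The lighter particle has larger velocity uncertainty because Δv ∝ 1/m.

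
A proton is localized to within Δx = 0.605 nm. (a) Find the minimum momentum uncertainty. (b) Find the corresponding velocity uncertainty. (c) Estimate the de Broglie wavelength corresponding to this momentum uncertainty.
(a) Δp_min = 8.715 × 10^-26 kg·m/s
(b) Δv_min = 52.107 m/s
(c) λ_dB = 7.603 nm

Step-by-step:

(a) From the uncertainty principle:
Δp_min = ℏ/(2Δx) = (1.055e-34 J·s)/(2 × 6.050e-10 m) = 8.715e-26 kg·m/s

(b) The velocity uncertainty:
Δv = Δp/m = (8.715e-26 kg·m/s)/(1.673e-27 kg) = 5.211e+01 m/s = 52.107 m/s

(c) The de Broglie wavelength for this momentum:
λ = h/p = (6.626e-34 J·s)/(8.715e-26 kg·m/s) = 7.603e-09 m = 7.603 nm

Note: The de Broglie wavelength is comparable to the localization size, as expected from wave-particle duality.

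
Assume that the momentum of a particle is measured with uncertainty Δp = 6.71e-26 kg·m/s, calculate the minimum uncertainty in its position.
785.821 pm

Using the Heisenberg uncertainty principle:
ΔxΔp ≥ ℏ/2

The minimum uncertainty in position is:
Δx_min = ℏ/(2Δp)
Δx_min = (1.055e-34 J·s) / (2 × 6.710e-26 kg·m/s)
Δx_min = 7.858e-10 m = 785.821 pm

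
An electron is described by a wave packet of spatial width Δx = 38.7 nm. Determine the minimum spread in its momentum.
1.362 × 10^-27 kg·m/s

For a wave packet, the spatial width Δx and momentum spread Δp are related by the uncertainty principle:
ΔxΔp ≥ ℏ/2

The minimum momentum spread is:
Δp_min = ℏ/(2Δx)
Δp_min = (1.055e-34 J·s) / (2 × 3.870e-08 m)
Δp_min = 1.362e-27 kg·m/s

A wave packet cannot have both a well-defined position and well-defined momentum.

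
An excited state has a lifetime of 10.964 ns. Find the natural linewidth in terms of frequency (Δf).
7.258 MHz

Using the energy-time uncertainty principle and E = hf:
ΔEΔt ≥ ℏ/2
hΔf·Δt ≥ ℏ/2

The minimum frequency uncertainty is:
Δf = ℏ/(2hτ) = 1/(4πτ)
Δf = 1/(4π × 1.096e-08 s)
Δf = 7.258e+06 Hz = 7.258 MHz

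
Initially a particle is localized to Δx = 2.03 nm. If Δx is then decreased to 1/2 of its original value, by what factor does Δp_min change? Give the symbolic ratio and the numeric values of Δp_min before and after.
Original Δp_min = 2.597 × 10^-26 kg·m/s; new Δp'_min = 5.195 × 10^-26 kg·m/s; ratio Δp'_min/Δp_min = 2.

From the uncertainty principle ΔxΔp ≥ ℏ/2, the minimum momentum uncertainty is Δp_min = ℏ/(2Δx).

Original (Δx = 2.03 nm = 2.030e-09 m):
Δp_min = (1.055e-34 J·s)/(2 × 2.030e-09 m) = 2.597e-26 kg·m/s

When Δx → (1/2)Δx:
Δp'_min = ℏ/(2 × (1/2)Δx) = 2 × ℏ/(2Δx) = 2 × Δp_min
Δp'_min = 2 × 2.597e-26 kg·m/s = 5.195e-26 kg·m/s

Since Δp_min ∝ 1/Δx, when Δx is decreased to 1/2 of its original value, Δp_min increases to 2 times its original value.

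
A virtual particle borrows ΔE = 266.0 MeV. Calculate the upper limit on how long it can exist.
1.237 ys

Using the energy-time uncertainty principle:
ΔEΔt ≥ ℏ/2

For a virtual particle borrowing energy ΔE, the maximum lifetime is:
Δt_max = ℏ/(2ΔE)

Converting energy:
ΔE = 266.0 MeV = 4.262e-11 J

Δt_max = (1.055e-34 J·s) / (2 × 4.262e-11 J)
Δt_max = 1.237e-24 s = 1.237 ys

Virtual particles with higher borrowed energy exist for shorter times.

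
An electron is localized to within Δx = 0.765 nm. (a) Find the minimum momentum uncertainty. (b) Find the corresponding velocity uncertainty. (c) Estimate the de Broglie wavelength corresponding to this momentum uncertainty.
(a) Δp_min = 6.893 × 10^-26 kg·m/s
(b) Δv_min = 75.665 km/s
(c) λ_dB = 9.613 nm

Step-by-step:

(a) From the uncertainty principle:
Δp_min = ℏ/(2Δx) = (1.055e-34 J·s)/(2 × 7.650e-10 m) = 6.893e-26 kg·m/s

(b) The velocity uncertainty:
Δv = Δp/m = (6.893e-26 kg·m/s)/(9.109e-31 kg) = 7.567e+04 m/s = 75.665 km/s

(c) The de Broglie wavelength for this momentum:
λ = h/p = (6.626e-34 J·s)/(6.893e-26 kg·m/s) = 9.613e-09 m = 9.613 nm

Note: The de Broglie wavelength is comparable to the localization size, as expected from wave-particle duality.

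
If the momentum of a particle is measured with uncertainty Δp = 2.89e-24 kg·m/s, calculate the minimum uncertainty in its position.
18.245 pm

Using the Heisenberg uncertainty principle:
ΔxΔp ≥ ℏ/2

The minimum uncertainty in position is:
Δx_min = ℏ/(2Δp)
Δx_min = (1.055e-34 J·s) / (2 × 2.890e-24 kg·m/s)
Δx_min = 1.825e-11 m = 18.245 pm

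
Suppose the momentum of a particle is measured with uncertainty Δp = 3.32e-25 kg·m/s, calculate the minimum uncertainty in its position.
158.821 pm

Using the Heisenberg uncertainty principle:
ΔxΔp ≥ ℏ/2

The minimum uncertainty in position is:
Δx_min = ℏ/(2Δp)
Δx_min = (1.055e-34 J·s) / (2 × 3.320e-25 kg·m/s)
Δx_min = 1.588e-10 m = 158.821 pm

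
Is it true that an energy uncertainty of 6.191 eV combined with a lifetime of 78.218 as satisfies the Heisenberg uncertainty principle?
Yes, it satisfies the uncertainty relation.

Calculate the product ΔEΔt:
ΔE = 6.191 eV = 9.919e-19 J
ΔEΔt = (9.919e-19 J) × (7.822e-17 s)
ΔEΔt = 7.759e-35 J·s

Compare to the minimum allowed value ℏ/2:
ℏ/2 = 5.273e-35 J·s

Since ΔEΔt = 7.759e-35 J·s ≥ 5.273e-35 J·s = ℏ/2,
this satisfies the uncertainty relation.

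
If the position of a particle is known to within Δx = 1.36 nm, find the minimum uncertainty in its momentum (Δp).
3.877 × 10^-26 kg·m/s

Using the Heisenberg uncertainty principle:
ΔxΔp ≥ ℏ/2

The minimum uncertainty in momentum is:
Δp_min = ℏ/(2Δx)
Δp_min = (1.055e-34 J·s) / (2 × 1.360e-09 m)
Δp_min = 3.877e-26 kg·m/s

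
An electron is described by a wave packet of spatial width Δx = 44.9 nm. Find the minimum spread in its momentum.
1.174 × 10^-27 kg·m/s

For a wave packet, the spatial width Δx and momentum spread Δp are related by the uncertainty principle:
ΔxΔp ≥ ℏ/2

The minimum momentum spread is:
Δp_min = ℏ/(2Δx)
Δp_min = (1.055e-34 J·s) / (2 × 4.490e-08 m)
Δp_min = 1.174e-27 kg·m/s

A wave packet cannot have both a well-defined position and well-defined momentum.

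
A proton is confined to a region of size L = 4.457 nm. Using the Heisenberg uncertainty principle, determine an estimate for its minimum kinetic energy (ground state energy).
261.137 neV

Using the uncertainty principle to estimate ground state energy:

1. The position uncertainty is approximately the confinement size:
   Δx ≈ L = 4.457e-09 m

2. From ΔxΔp ≥ ℏ/2, the minimum momentum uncertainty is:
   Δp ≈ ℏ/(2L) = 1.183e-26 kg·m/s

3. The kinetic energy is approximately:
   KE ≈ (Δp)²/(2m) = (1.183e-26)²/(2 × 1.673e-27 kg)
   KE ≈ 4.184e-26 J = 261.137 neV

This is an order-of-magnitude estimate of the ground state energy.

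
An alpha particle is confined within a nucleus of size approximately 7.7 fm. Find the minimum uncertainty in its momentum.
6.848 × 10^-21 kg·m/s

Using the Heisenberg uncertainty principle:
ΔxΔp ≥ ℏ/2

With Δx ≈ L = 7.700e-15 m (the confinement size):
Δp_min = ℏ/(2Δx)
Δp_min = (1.055e-34 J·s) / (2 × 7.700e-15 m)
Δp_min = 6.848e-21 kg·m/s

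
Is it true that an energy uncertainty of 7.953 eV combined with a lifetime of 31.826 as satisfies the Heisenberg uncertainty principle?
No, it violates the uncertainty relation.

Calculate the product ΔEΔt:
ΔE = 7.953 eV = 1.274e-18 J
ΔEΔt = (1.274e-18 J) × (3.183e-17 s)
ΔEΔt = 4.055e-35 J·s

Compare to the minimum allowed value ℏ/2:
ℏ/2 = 5.273e-35 J·s

Since ΔEΔt = 4.055e-35 J·s < 5.273e-35 J·s = ℏ/2,
this violates the uncertainty relation.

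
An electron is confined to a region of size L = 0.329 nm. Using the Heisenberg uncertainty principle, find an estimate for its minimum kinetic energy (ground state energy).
87.998 meV

Using the uncertainty principle to estimate ground state energy:

1. The position uncertainty is approximately the confinement size:
   Δx ≈ L = 3.290e-10 m

2. From ΔxΔp ≥ ℏ/2, the minimum momentum uncertainty is:
   Δp ≈ ℏ/(2L) = 1.603e-25 kg·m/s

3. The kinetic energy is approximately:
   KE ≈ (Δp)²/(2m) = (1.603e-25)²/(2 × 9.109e-31 kg)
   KE ≈ 1.410e-20 J = 87.998 meV

This is an order-of-magnitude estimate of the ground state energy.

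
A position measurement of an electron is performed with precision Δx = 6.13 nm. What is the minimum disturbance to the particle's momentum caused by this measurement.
8.602 × 10^-27 kg·m/s

The uncertainty principle implies that measuring position disturbs momentum:
ΔxΔp ≥ ℏ/2

When we measure position with precision Δx, we necessarily introduce a momentum uncertainty:
Δp ≥ ℏ/(2Δx)
Δp_min = (1.055e-34 J·s) / (2 × 6.130e-09 m)
Δp_min = 8.602e-27 kg·m/s

The more precisely we measure position, the greater the momentum disturbance.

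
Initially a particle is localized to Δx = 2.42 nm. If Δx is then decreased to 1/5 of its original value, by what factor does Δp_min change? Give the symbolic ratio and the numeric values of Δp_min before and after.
Original Δp_min = 2.179 × 10^-26 kg·m/s; new Δp'_min = 1.089 × 10^-25 kg·m/s; ratio Δp'_min/Δp_min = 5.

From the uncertainty principle ΔxΔp ≥ ℏ/2, the minimum momentum uncertainty is Δp_min = ℏ/(2Δx).

Original (Δx = 2.42 nm = 2.420e-09 m):
Δp_min = (1.055e-34 J·s)/(2 × 2.420e-09 m) = 2.179e-26 kg·m/s

When Δx → (1/5)Δx:
Δp'_min = ℏ/(2 × (1/5)Δx) = 5 × ℏ/(2Δx) = 5 × Δp_min
Δp'_min = 5 × 2.179e-26 kg·m/s = 1.089e-25 kg·m/s

Since Δp_min ∝ 1/Δx, when Δx is decreased to 1/5 of its original value, Δp_min increases to 5 times its original value.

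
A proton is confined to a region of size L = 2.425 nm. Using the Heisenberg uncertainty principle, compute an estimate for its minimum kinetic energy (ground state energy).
882.126 neV

Using the uncertainty principle to estimate ground state energy:

1. The position uncertainty is approximately the confinement size:
   Δx ≈ L = 2.425e-09 m

2. From ΔxΔp ≥ ℏ/2, the minimum momentum uncertainty is:
   Δp ≈ ℏ/(2L) = 2.174e-26 kg·m/s

3. The kinetic energy is approximately:
   KE ≈ (Δp)²/(2m) = (2.174e-26)²/(2 × 1.673e-27 kg)
   KE ≈ 1.413e-25 J = 882.126 neV

This is an order-of-magnitude estimate of the ground state energy.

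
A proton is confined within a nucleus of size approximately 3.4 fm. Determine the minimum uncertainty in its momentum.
1.551 × 10^-20 kg·m/s

Using the Heisenberg uncertainty principle:
ΔxΔp ≥ ℏ/2

With Δx ≈ L = 3.400e-15 m (the confinement size):
Δp_min = ℏ/(2Δx)
Δp_min = (1.055e-34 J·s) / (2 × 3.400e-15 m)
Δp_min = 1.551e-20 kg·m/s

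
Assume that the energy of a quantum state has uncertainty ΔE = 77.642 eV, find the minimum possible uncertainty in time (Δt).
4.239 as

Using the energy-time uncertainty principle:
ΔEΔt ≥ ℏ/2

The minimum uncertainty in time is:
Δt_min = ℏ/(2ΔE)
Δt_min = (1.055e-34 J·s) / (2 × 1.244e-17 J)
Δt_min = 4.239e-18 s = 4.239 as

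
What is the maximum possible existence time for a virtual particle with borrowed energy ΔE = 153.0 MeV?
2.151 ys

Using the energy-time uncertainty principle:
ΔEΔt ≥ ℏ/2

For a virtual particle borrowing energy ΔE, the maximum lifetime is:
Δt_max = ℏ/(2ΔE)

Converting energy:
ΔE = 153.0 MeV = 2.451e-11 J

Δt_max = (1.055e-34 J·s) / (2 × 2.451e-11 J)
Δt_max = 2.151e-24 s = 2.151 ys

Virtual particles with higher borrowed energy exist for shorter times.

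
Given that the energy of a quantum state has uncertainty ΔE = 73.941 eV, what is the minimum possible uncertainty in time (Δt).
4.451 as

Using the energy-time uncertainty principle:
ΔEΔt ≥ ℏ/2

The minimum uncertainty in time is:
Δt_min = ℏ/(2ΔE)
Δt_min = (1.055e-34 J·s) / (2 × 1.185e-17 J)
Δt_min = 4.451e-18 s = 4.451 as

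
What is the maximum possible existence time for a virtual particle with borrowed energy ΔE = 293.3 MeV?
1.122 ys

Using the energy-time uncertainty principle:
ΔEΔt ≥ ℏ/2

For a virtual particle borrowing energy ΔE, the maximum lifetime is:
Δt_max = ℏ/(2ΔE)

Converting energy:
ΔE = 293.3 MeV = 4.699e-11 J

Δt_max = (1.055e-34 J·s) / (2 × 4.699e-11 J)
Δt_max = 1.122e-24 s = 1.122 ys

Virtual particles with higher borrowed energy exist for shorter times.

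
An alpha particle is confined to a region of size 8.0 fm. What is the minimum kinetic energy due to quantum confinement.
20.403 keV

Using the uncertainty principle:

1. Position uncertainty: Δx ≈ 8.000e-15 m
2. Minimum momentum uncertainty: Δp = ℏ/(2Δx) = 6.591e-21 kg·m/s
3. Minimum kinetic energy:
   KE = (Δp)²/(2m) = (6.591e-21)²/(2 × 6.645e-27 kg)
   KE = 3.269e-15 J = 20.403 keV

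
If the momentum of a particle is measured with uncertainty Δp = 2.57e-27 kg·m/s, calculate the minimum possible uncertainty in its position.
20.517 nm

Using the Heisenberg uncertainty principle:
ΔxΔp ≥ ℏ/2

The minimum uncertainty in position is:
Δx_min = ℏ/(2Δp)
Δx_min = (1.055e-34 J·s) / (2 × 2.570e-27 kg·m/s)
Δx_min = 2.052e-08 m = 20.517 nm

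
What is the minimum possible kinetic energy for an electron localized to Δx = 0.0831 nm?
1.379 eV

Localizing a particle requires giving it sufficient momentum uncertainty:

1. From uncertainty principle: Δp ≥ ℏ/(2Δx)
   Δp_min = (1.055e-34 J·s) / (2 × 8.310e-11 m)
   Δp_min = 6.345e-25 kg·m/s

2. This momentum uncertainty corresponds to kinetic energy:
   KE ≈ (Δp)²/(2m) = (6.345e-25)²/(2 × 9.109e-31 kg)
   KE = 2.210e-19 J = 1.379 eV

Tighter localization requires more energy.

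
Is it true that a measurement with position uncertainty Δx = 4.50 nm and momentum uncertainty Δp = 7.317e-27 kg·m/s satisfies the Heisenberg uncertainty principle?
No, it violates the uncertainty principle (impossible measurement).

Calculate the product ΔxΔp:
ΔxΔp = (4.500e-09 m) × (7.317e-27 kg·m/s)
ΔxΔp = 3.293e-35 J·s

Compare to the minimum allowed value ℏ/2:
ℏ/2 = 5.273e-35 J·s

Since ΔxΔp = 3.293e-35 J·s < 5.273e-35 J·s = ℏ/2,
the measurement violates the uncertainty principle.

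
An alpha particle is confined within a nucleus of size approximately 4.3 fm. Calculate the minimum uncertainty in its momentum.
1.226 × 10^-20 kg·m/s

Using the Heisenberg uncertainty principle:
ΔxΔp ≥ ℏ/2

With Δx ≈ L = 4.300e-15 m (the confinement size):
Δp_min = ℏ/(2Δx)
Δp_min = (1.055e-34 J·s) / (2 × 4.300e-15 m)
Δp_min = 1.226e-20 kg·m/s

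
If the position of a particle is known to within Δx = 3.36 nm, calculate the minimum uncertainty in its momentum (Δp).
1.569 × 10^-26 kg·m/s

Using the Heisenberg uncertainty principle:
ΔxΔp ≥ ℏ/2

The minimum uncertainty in momentum is:
Δp_min = ℏ/(2Δx)
Δp_min = (1.055e-34 J·s) / (2 × 3.360e-09 m)
Δp_min = 1.569e-26 kg·m/s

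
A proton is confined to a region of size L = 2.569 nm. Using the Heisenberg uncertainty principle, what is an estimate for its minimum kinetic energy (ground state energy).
786.006 neV

Using the uncertainty principle to estimate ground state energy:

1. The position uncertainty is approximately the confinement size:
   Δx ≈ L = 2.569e-09 m

2. From ΔxΔp ≥ ℏ/2, the minimum momentum uncertainty is:
   Δp ≈ ℏ/(2L) = 2.052e-26 kg·m/s

3. The kinetic energy is approximately:
   KE ≈ (Δp)²/(2m) = (2.052e-26)²/(2 × 1.673e-27 kg)
   KE ≈ 1.259e-25 J = 786.006 neV

This is an order-of-magnitude estimate of the ground state energy.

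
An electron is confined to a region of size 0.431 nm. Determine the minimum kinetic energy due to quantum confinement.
51.275 meV

Using the uncertainty principle:

1. Position uncertainty: Δx ≈ 4.310e-10 m
2. Minimum momentum uncertainty: Δp = ℏ/(2Δx) = 1.223e-25 kg·m/s
3. Minimum kinetic energy:
   KE = (Δp)²/(2m) = (1.223e-25)²/(2 × 9.109e-31 kg)
   KE = 8.215e-21 J = 51.275 meV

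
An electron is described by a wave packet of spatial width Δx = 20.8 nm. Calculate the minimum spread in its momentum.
2.535 × 10^-27 kg·m/s

For a wave packet, the spatial width Δx and momentum spread Δp are related by the uncertainty principle:
ΔxΔp ≥ ℏ/2

The minimum momentum spread is:
Δp_min = ℏ/(2Δx)
Δp_min = (1.055e-34 J·s) / (2 × 2.080e-08 m)
Δp_min = 2.535e-27 kg·m/s

A wave packet cannot have both a well-defined position and well-defined momentum.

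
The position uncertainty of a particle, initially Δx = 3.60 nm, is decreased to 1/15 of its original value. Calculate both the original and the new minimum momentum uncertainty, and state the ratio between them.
Original Δp_min = 1.465 × 10^-26 kg·m/s; new Δp'_min = 2.197 × 10^-25 kg·m/s; ratio Δp'_min/Δp_min = 15.

From the uncertainty principle ΔxΔp ≥ ℏ/2, the minimum momentum uncertainty is Δp_min = ℏ/(2Δx).

Original (Δx = 3.60 nm = 3.600e-09 m):
Δp_min = (1.055e-34 J·s)/(2 × 3.600e-09 m) = 1.465e-26 kg·m/s

When Δx → (1/15)Δx:
Δp'_min = ℏ/(2 × (1/15)Δx) = 15 × ℏ/(2Δx) = 15 × Δp_min
Δp'_min = 15 × 1.465e-26 kg·m/s = 2.197e-25 kg·m/s

Since Δp_min ∝ 1/Δx, when Δx is decreased to 1/15 of its original value, Δp_min increases to 15 times its original value.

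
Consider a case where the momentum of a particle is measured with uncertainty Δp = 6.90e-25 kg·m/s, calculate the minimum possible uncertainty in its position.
76.418 pm

Using the Heisenberg uncertainty principle:
ΔxΔp ≥ ℏ/2

The minimum uncertainty in position is:
Δx_min = ℏ/(2Δp)
Δx_min = (1.055e-34 J·s) / (2 × 6.900e-25 kg·m/s)
Δx_min = 7.642e-11 m = 76.418 pm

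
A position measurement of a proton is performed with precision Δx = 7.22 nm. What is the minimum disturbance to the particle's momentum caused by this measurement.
7.303 × 10^-27 kg·m/s

The uncertainty principle implies that measuring position disturbs momentum:
ΔxΔp ≥ ℏ/2

When we measure position with precision Δx, we necessarily introduce a momentum uncertainty:
Δp ≥ ℏ/(2Δx)
Δp_min = (1.055e-34 J·s) / (2 × 7.220e-09 m)
Δp_min = 7.303e-27 kg·m/s

The more precisely we measure position, the greater the momentum disturbance.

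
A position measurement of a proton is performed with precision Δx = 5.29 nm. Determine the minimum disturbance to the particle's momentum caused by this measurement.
9.968 × 10^-27 kg·m/s

The uncertainty principle implies that measuring position disturbs momentum:
ΔxΔp ≥ ℏ/2

When we measure position with precision Δx, we necessarily introduce a momentum uncertainty:
Δp ≥ ℏ/(2Δx)
Δp_min = (1.055e-34 J·s) / (2 × 5.290e-09 m)
Δp_min = 9.968e-27 kg·m/s

The more precisely we measure position, the greater the momentum disturbance.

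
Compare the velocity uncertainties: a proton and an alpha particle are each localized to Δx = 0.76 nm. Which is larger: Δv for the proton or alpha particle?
The proton has the larger minimum velocity uncertainty, by a ratio of 4.0.

For both particles, Δp_min = ℏ/(2Δx) = 6.938e-26 kg·m/s (same for both).

The velocity uncertainty is Δv = Δp/m:
- proton: Δv = 6.938e-26 / 1.673e-27 = 4.148e+01 m/s = 41.480 m/s
- alpha particle: Δv = 6.938e-26 / 6.645e-27 = 1.044e+01 m/s = 10.441 m/s

Ratio: 4.148e+01 / 1.044e+01 = 4.0

The lighter particle has larger velocity uncertainty because Δv ∝ 1/m.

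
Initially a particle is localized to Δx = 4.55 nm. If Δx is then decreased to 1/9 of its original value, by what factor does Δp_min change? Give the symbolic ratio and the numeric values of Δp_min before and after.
Original Δp_min = 1.159 × 10^-26 kg·m/s; new Δp'_min = 1.043 × 10^-25 kg·m/s; ratio Δp'_min/Δp_min = 9.

From the uncertainty principle ΔxΔp ≥ ℏ/2, the minimum momentum uncertainty is Δp_min = ℏ/(2Δx).

Original (Δx = 4.55 nm = 4.550e-09 m):
Δp_min = (1.055e-34 J·s)/(2 × 4.550e-09 m) = 1.159e-26 kg·m/s

When Δx → (1/9)Δx:
Δp'_min = ℏ/(2 × (1/9)Δx) = 9 × ℏ/(2Δx) = 9 × Δp_min
Δp'_min = 9 × 1.159e-26 kg·m/s = 1.043e-25 kg·m/s

Since Δp_min ∝ 1/Δx, when Δx is decreased to 1/9 of its original value, Δp_min increases to 9 times its original value.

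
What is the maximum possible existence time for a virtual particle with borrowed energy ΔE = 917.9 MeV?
3.585 × 10^-25 s

Using the energy-time uncertainty principle:
ΔEΔt ≥ ℏ/2

For a virtual particle borrowing energy ΔE, the maximum lifetime is:
Δt_max = ℏ/(2ΔE)

Converting energy:
ΔE = 917.9 MeV = 1.471e-10 J

Δt_max = (1.055e-34 J·s) / (2 × 1.471e-10 J)
Δt_max = 3.585e-25 s = 3.585 × 10^-25 s

Virtual particles with higher borrowed energy exist for shorter times.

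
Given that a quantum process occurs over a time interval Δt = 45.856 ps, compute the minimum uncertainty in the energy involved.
7.177 μeV

Using the energy-time uncertainty principle:
ΔEΔt ≥ ℏ/2

The minimum uncertainty in energy is:
ΔE_min = ℏ/(2Δt)
ΔE_min = (1.055e-34 J·s) / (2 × 4.586e-11 s)
ΔE_min = 1.150e-24 J = 7.177 μeV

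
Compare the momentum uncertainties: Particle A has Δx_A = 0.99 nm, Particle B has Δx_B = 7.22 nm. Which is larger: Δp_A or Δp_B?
Particle A has the larger minimum momentum uncertainty, by a factor of 7.29.

For each particle, the minimum momentum uncertainty is Δp_min = ℏ/(2Δx):

Particle A: Δp_A = ℏ/(2×9.900e-10 m) = 5.326e-26 kg·m/s
Particle B: Δp_B = ℏ/(2×7.220e-09 m) = 7.303e-27 kg·m/s

Ratio: Δp_A/Δp_B = 7.29

Since Δp_min ∝ 1/Δx, the particle with smaller position uncertainty (A) has larger momentum uncertainty.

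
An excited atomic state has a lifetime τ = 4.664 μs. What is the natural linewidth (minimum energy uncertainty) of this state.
70.563 peV

Using the energy-time uncertainty principle:
ΔEΔt ≥ ℏ/2

The lifetime τ represents the time uncertainty Δt.
The natural linewidth (minimum energy uncertainty) is:

ΔE = ℏ/(2τ)
ΔE = (1.055e-34 J·s) / (2 × 4.664e-06 s)
ΔE = 1.131e-29 J = 70.563 peV

This natural linewidth limits the precision of spectroscopic measurements.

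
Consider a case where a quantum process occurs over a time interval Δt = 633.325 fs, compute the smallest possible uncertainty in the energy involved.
519.648 μeV

Using the energy-time uncertainty principle:
ΔEΔt ≥ ℏ/2

The minimum uncertainty in energy is:
ΔE_min = ℏ/(2Δt)
ΔE_min = (1.055e-34 J·s) / (2 × 6.333e-13 s)
ΔE_min = 8.326e-23 J = 519.648 μeV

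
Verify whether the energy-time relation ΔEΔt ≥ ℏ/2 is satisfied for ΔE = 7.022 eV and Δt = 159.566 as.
Yes, it satisfies the uncertainty relation.

Calculate the product ΔEΔt:
ΔE = 7.022 eV = 1.125e-18 J
ΔEΔt = (1.125e-18 J) × (1.596e-16 s)
ΔEΔt = 1.795e-34 J·s

Compare to the minimum allowed value ℏ/2:
ℏ/2 = 5.273e-35 J·s

Since ΔEΔt = 1.795e-34 J·s ≥ 5.273e-35 J·s = ℏ/2,
this satisfies the uncertainty relation.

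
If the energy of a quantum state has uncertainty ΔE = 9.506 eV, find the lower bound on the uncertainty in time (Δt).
34.621 as

Using the energy-time uncertainty principle:
ΔEΔt ≥ ℏ/2

The minimum uncertainty in time is:
Δt_min = ℏ/(2ΔE)
Δt_min = (1.055e-34 J·s) / (2 × 1.523e-18 J)
Δt_min = 3.462e-17 s = 34.621 as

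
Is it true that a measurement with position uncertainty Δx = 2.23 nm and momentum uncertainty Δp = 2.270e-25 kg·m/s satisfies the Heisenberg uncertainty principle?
Yes, it satisfies the uncertainty principle.

Calculate the product ΔxΔp:
ΔxΔp = (2.230e-09 m) × (2.270e-25 kg·m/s)
ΔxΔp = 5.062e-34 J·s

Compare to the minimum allowed value ℏ/2:
ℏ/2 = 5.273e-35 J·s

Since ΔxΔp = 5.062e-34 J·s ≥ 5.273e-35 J·s = ℏ/2,
the measurement satisfies the uncertainty principle.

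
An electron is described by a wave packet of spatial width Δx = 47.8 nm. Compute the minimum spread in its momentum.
1.103 × 10^-27 kg·m/s

For a wave packet, the spatial width Δx and momentum spread Δp are related by the uncertainty principle:
ΔxΔp ≥ ℏ/2

The minimum momentum spread is:
Δp_min = ℏ/(2Δx)
Δp_min = (1.055e-34 J·s) / (2 × 4.780e-08 m)
Δp_min = 1.103e-27 kg·m/s

A wave packet cannot have both a well-defined position and well-defined momentum.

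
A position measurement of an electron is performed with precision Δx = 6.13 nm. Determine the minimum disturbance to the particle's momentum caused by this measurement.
8.602 × 10^-27 kg·m/s

The uncertainty principle implies that measuring position disturbs momentum:
ΔxΔp ≥ ℏ/2

When we measure position with precision Δx, we necessarily introduce a momentum uncertainty:
Δp ≥ ℏ/(2Δx)
Δp_min = (1.055e-34 J·s) / (2 × 6.130e-09 m)
Δp_min = 8.602e-27 kg·m/s

The more precisely we measure position, the greater the momentum disturbance.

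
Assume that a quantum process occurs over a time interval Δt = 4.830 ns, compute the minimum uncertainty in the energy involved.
68.138 neV

Using the energy-time uncertainty principle:
ΔEΔt ≥ ℏ/2

The minimum uncertainty in energy is:
ΔE_min = ℏ/(2Δt)
ΔE_min = (1.055e-34 J·s) / (2 × 4.830e-09 s)
ΔE_min = 1.092e-26 J = 68.138 neV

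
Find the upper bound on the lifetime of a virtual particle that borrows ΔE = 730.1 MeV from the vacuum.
4.508 × 10^-25 s

Using the energy-time uncertainty principle:
ΔEΔt ≥ ℏ/2

For a virtual particle borrowing energy ΔE, the maximum lifetime is:
Δt_max = ℏ/(2ΔE)

Converting energy:
ΔE = 730.1 MeV = 1.170e-10 J

Δt_max = (1.055e-34 J·s) / (2 × 1.170e-10 J)
Δt_max = 4.508e-25 s = 4.508 × 10^-25 s

Virtual particles with higher borrowed energy exist for shorter times.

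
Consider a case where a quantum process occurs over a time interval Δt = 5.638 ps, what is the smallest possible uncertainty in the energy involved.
58.373 μeV

Using the energy-time uncertainty principle:
ΔEΔt ≥ ℏ/2

The minimum uncertainty in energy is:
ΔE_min = ℏ/(2Δt)
ΔE_min = (1.055e-34 J·s) / (2 × 5.638e-12 s)
ΔE_min = 9.352e-24 J = 58.373 μeV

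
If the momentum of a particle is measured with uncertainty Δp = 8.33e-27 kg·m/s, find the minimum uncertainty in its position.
6.330 nm

Using the Heisenberg uncertainty principle:
ΔxΔp ≥ ℏ/2

The minimum uncertainty in position is:
Δx_min = ℏ/(2Δp)
Δx_min = (1.055e-34 J·s) / (2 × 8.330e-27 kg·m/s)
Δx_min = 6.330e-09 m = 6.330 nm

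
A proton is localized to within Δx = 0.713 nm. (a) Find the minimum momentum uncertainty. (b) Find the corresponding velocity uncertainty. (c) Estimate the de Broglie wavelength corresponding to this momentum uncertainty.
(a) Δp_min = 7.395 × 10^-26 kg·m/s
(b) Δv_min = 44.214 m/s
(c) λ_dB = 8.960 nm

Step-by-step:

(a) From the uncertainty principle:
Δp_min = ℏ/(2Δx) = (1.055e-34 J·s)/(2 × 7.130e-10 m) = 7.395e-26 kg·m/s

(b) The velocity uncertainty:
Δv = Δp/m = (7.395e-26 kg·m/s)/(1.673e-27 kg) = 4.421e+01 m/s = 44.214 m/s

(c) The de Broglie wavelength for this momentum:
λ = h/p = (6.626e-34 J·s)/(7.395e-26 kg·m/s) = 8.960e-09 m = 8.960 nm

Note: The de Broglie wavelength is comparable to the localization size, as expected from wave-particle duality.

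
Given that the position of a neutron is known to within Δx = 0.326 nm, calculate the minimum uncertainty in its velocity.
96.568 m/s

Using the Heisenberg uncertainty principle and Δp = mΔv:
ΔxΔp ≥ ℏ/2
Δx(mΔv) ≥ ℏ/2

The minimum uncertainty in velocity is:
Δv_min = ℏ/(2mΔx)
Δv_min = (1.055e-34 J·s) / (2 × 1.675e-27 kg × 3.260e-10 m)
Δv_min = 9.657e+01 m/s = 96.568 m/s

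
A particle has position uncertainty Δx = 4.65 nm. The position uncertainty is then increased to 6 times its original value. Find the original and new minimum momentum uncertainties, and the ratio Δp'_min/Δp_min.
Original Δp_min = 1.134 × 10^-26 kg·m/s; new Δp'_min = 1.890 × 10^-27 kg·m/s; ratio Δp'_min/Δp_min = 1/6.

From the uncertainty principle ΔxΔp ≥ ℏ/2, the minimum momentum uncertainty is Δp_min = ℏ/(2Δx).

Original (Δx = 4.65 nm = 4.650e-09 m):
Δp_min = (1.055e-34 J·s)/(2 × 4.650e-09 m) = 1.134e-26 kg·m/s

When Δx → 6Δx:
Δp'_min = ℏ/(2 × 6Δx) = (1/6) × ℏ/(2Δx) = (1/6) × Δp_min
Δp'_min = 1/6 × 1.134e-26 kg·m/s = 1.890e-27 kg·m/s

Since Δp_min ∝ 1/Δx, when Δx is increased to 6 times its original value, Δp_min decreases to 1/6 of its original value.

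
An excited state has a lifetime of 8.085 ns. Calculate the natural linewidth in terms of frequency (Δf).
9.843 MHz

Using the energy-time uncertainty principle and E = hf:
ΔEΔt ≥ ℏ/2
hΔf·Δt ≥ ℏ/2

The minimum frequency uncertainty is:
Δf = ℏ/(2hτ) = 1/(4πτ)
Δf = 1/(4π × 8.085e-09 s)
Δf = 9.843e+06 Hz = 9.843 MHz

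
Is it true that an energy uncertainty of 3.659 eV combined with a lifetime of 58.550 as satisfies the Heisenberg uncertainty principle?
No, it violates the uncertainty relation.

Calculate the product ΔEΔt:
ΔE = 3.659 eV = 5.862e-19 J
ΔEΔt = (5.862e-19 J) × (5.855e-17 s)
ΔEΔt = 3.432e-35 J·s

Compare to the minimum allowed value ℏ/2:
ℏ/2 = 5.273e-35 J·s

Since ΔEΔt = 3.432e-35 J·s < 5.273e-35 J·s = ℏ/2,
this violates the uncertainty relation.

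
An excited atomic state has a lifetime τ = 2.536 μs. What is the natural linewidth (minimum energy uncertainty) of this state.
129.774 peV

Using the energy-time uncertainty principle:
ΔEΔt ≥ ℏ/2

The lifetime τ represents the time uncertainty Δt.
The natural linewidth (minimum energy uncertainty) is:

ΔE = ℏ/(2τ)
ΔE = (1.055e-34 J·s) / (2 × 2.536e-06 s)
ΔE = 2.079e-29 J = 129.774 peV

This natural linewidth limits the precision of spectroscopic measurements.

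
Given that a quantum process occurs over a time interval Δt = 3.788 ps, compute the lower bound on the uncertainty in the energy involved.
86.881 μeV

Using the energy-time uncertainty principle:
ΔEΔt ≥ ℏ/2

The minimum uncertainty in energy is:
ΔE_min = ℏ/(2Δt)
ΔE_min = (1.055e-34 J·s) / (2 × 3.788e-12 s)
ΔE_min = 1.392e-23 J = 86.881 μeV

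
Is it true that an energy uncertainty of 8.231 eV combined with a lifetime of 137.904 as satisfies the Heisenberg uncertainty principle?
Yes, it satisfies the uncertainty relation.

Calculate the product ΔEΔt:
ΔE = 8.231 eV = 1.319e-18 J
ΔEΔt = (1.319e-18 J) × (1.379e-16 s)
ΔEΔt = 1.819e-34 J·s

Compare to the minimum allowed value ℏ/2:
ℏ/2 = 5.273e-35 J·s

Since ΔEΔt = 1.819e-34 J·s ≥ 5.273e-35 J·s = ℏ/2,
this satisfies the uncertainty relation.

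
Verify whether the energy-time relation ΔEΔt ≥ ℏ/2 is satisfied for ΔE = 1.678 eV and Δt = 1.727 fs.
Yes, it satisfies the uncertainty relation.

Calculate the product ΔEΔt:
ΔE = 1.678 eV = 2.688e-19 J
ΔEΔt = (2.688e-19 J) × (1.727e-15 s)
ΔEΔt = 4.643e-34 J·s

Compare to the minimum allowed value ℏ/2:
ℏ/2 = 5.273e-35 J·s

Since ΔEΔt = 4.643e-34 J·s ≥ 5.273e-35 J·s = ℏ/2,
this satisfies the uncertainty relation.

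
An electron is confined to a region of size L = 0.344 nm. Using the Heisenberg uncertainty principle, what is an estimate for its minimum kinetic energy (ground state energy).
80.491 meV

Using the uncertainty principle to estimate ground state energy:

1. The position uncertainty is approximately the confinement size:
   Δx ≈ L = 3.440e-10 m

2. From ΔxΔp ≥ ℏ/2, the minimum momentum uncertainty is:
   Δp ≈ ℏ/(2L) = 1.533e-25 kg·m/s

3. The kinetic energy is approximately:
   KE ≈ (Δp)²/(2m) = (1.533e-25)²/(2 × 9.109e-31 kg)
   KE ≈ 1.290e-20 J = 80.491 meV

This is an order-of-magnitude estimate of the ground state energy.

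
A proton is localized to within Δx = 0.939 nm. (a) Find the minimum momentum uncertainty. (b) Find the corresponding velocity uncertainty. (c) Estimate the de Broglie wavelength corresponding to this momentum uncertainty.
(a) Δp_min = 5.615 × 10^-26 kg·m/s
(b) Δv_min = 33.572 m/s
(c) λ_dB = 11.800 nm

Step-by-step:

(a) From the uncertainty principle:
Δp_min = ℏ/(2Δx) = (1.055e-34 J·s)/(2 × 9.390e-10 m) = 5.615e-26 kg·m/s

(b) The velocity uncertainty:
Δv = Δp/m = (5.615e-26 kg·m/s)/(1.673e-27 kg) = 3.357e+01 m/s = 33.572 m/s

(c) The de Broglie wavelength for this momentum:
λ = h/p = (6.626e-34 J·s)/(5.615e-26 kg·m/s) = 1.180e-08 m = 11.800 nm

Note: The de Broglie wavelength is comparable to the localization size, as expected from wave-particle duality.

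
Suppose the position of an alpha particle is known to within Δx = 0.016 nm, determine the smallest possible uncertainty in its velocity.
495.968 m/s

Using the Heisenberg uncertainty principle and Δp = mΔv:
ΔxΔp ≥ ℏ/2
Δx(mΔv) ≥ ℏ/2

The minimum uncertainty in velocity is:
Δv_min = ℏ/(2mΔx)
Δv_min = (1.055e-34 J·s) / (2 × 6.645e-27 kg × 1.600e-11 m)
Δv_min = 4.960e+02 m/s = 495.968 m/s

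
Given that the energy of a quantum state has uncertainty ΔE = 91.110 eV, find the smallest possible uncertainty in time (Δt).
3.612 as

Using the energy-time uncertainty principle:
ΔEΔt ≥ ℏ/2

The minimum uncertainty in time is:
Δt_min = ℏ/(2ΔE)
Δt_min = (1.055e-34 J·s) / (2 × 1.460e-17 J)
Δt_min = 3.612e-18 s = 3.612 as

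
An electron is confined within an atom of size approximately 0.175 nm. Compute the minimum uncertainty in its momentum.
3.013 × 10^-25 kg·m/s

Using the Heisenberg uncertainty principle:
ΔxΔp ≥ ℏ/2

With Δx ≈ L = 1.750e-10 m (the confinement size):
Δp_min = ℏ/(2Δx)
Δp_min = (1.055e-34 J·s) / (2 × 1.750e-10 m)
Δp_min = 3.013e-25 kg·m/s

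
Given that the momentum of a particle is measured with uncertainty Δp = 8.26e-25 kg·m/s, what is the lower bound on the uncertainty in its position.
63.836 pm

Using the Heisenberg uncertainty principle:
ΔxΔp ≥ ℏ/2

The minimum uncertainty in position is:
Δx_min = ℏ/(2Δp)
Δx_min = (1.055e-34 J·s) / (2 × 8.260e-25 kg·m/s)
Δx_min = 6.384e-11 m = 63.836 pm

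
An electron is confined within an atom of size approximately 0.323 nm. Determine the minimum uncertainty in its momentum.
1.632 × 10^-25 kg·m/s

Using the Heisenberg uncertainty principle:
ΔxΔp ≥ ℏ/2

With Δx ≈ L = 3.230e-10 m (the confinement size):
Δp_min = ℏ/(2Δx)
Δp_min = (1.055e-34 J·s) / (2 × 3.230e-10 m)
Δp_min = 1.632e-25 kg·m/s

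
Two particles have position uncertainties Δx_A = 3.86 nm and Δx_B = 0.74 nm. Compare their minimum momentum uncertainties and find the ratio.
Particle B has the larger minimum momentum uncertainty, by a factor of 5.22.

For each particle, the minimum momentum uncertainty is Δp_min = ℏ/(2Δx):

Particle A: Δp_A = ℏ/(2×3.860e-09 m) = 1.366e-26 kg·m/s
Particle B: Δp_B = ℏ/(2×7.400e-10 m) = 7.125e-26 kg·m/s

Ratio: Δp_B/Δp_A = 5.22

Since Δp_min ∝ 1/Δx, the particle with smaller position uncertainty (B) has larger momentum uncertainty.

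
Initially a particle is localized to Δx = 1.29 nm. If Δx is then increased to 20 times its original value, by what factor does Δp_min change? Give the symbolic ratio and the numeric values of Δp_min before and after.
Original Δp_min = 4.087 × 10^-26 kg·m/s; new Δp'_min = 2.044 × 10^-27 kg·m/s; ratio Δp'_min/Δp_min = 1/20.

From the uncertainty principle ΔxΔp ≥ ℏ/2, the minimum momentum uncertainty is Δp_min = ℏ/(2Δx).

Original (Δx = 1.29 nm = 1.290e-09 m):
Δp_min = (1.055e-34 J·s)/(2 × 1.290e-09 m) = 4.087e-26 kg·m/s

When Δx → 20Δx:
Δp'_min = ℏ/(2 × 20Δx) = (1/20) × ℏ/(2Δx) = (1/20) × Δp_min
Δp'_min = 1/20 × 4.087e-26 kg·m/s = 2.044e-27 kg·m/s

Since Δp_min ∝ 1/Δx, when Δx is increased to 20 times its original value, Δp_min decreases to 1/20 of its original value.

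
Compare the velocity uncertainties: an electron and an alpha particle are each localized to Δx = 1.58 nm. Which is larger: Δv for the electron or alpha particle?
The electron has the larger minimum velocity uncertainty, by a ratio of 7294.3.

For both particles, Δp_min = ℏ/(2Δx) = 3.337e-26 kg·m/s (same for both).

The velocity uncertainty is Δv = Δp/m:
- electron: Δv = 3.337e-26 / 9.109e-31 = 3.664e+04 m/s = 36.635 km/s
- alpha particle: Δv = 3.337e-26 / 6.645e-27 = 5.022e+00 m/s = 5.022 m/s

Ratio: 3.664e+04 / 5.022e+00 = 7294.3

The lighter particle has larger velocity uncertainty because Δv ∝ 1/m.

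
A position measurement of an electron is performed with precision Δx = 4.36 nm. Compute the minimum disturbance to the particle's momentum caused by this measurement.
1.209 × 10^-26 kg·m/s

The uncertainty principle implies that measuring position disturbs momentum:
ΔxΔp ≥ ℏ/2

When we measure position with precision Δx, we necessarily introduce a momentum uncertainty:
Δp ≥ ℏ/(2Δx)
Δp_min = (1.055e-34 J·s) / (2 × 4.360e-09 m)
Δp_min = 1.209e-26 kg·m/s

The more precisely we measure position, the greater the momentum disturbance.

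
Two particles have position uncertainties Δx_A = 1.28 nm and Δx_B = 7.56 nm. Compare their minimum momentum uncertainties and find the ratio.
Particle A has the larger minimum momentum uncertainty, by a factor of 5.91.

For each particle, the minimum momentum uncertainty is Δp_min = ℏ/(2Δx):

Particle A: Δp_A = ℏ/(2×1.280e-09 m) = 4.119e-26 kg·m/s
Particle B: Δp_B = ℏ/(2×7.560e-09 m) = 6.975e-27 kg·m/s

Ratio: Δp_A/Δp_B = 5.91

Since Δp_min ∝ 1/Δx, the particle with smaller position uncertainty (A) has larger momentum uncertainty.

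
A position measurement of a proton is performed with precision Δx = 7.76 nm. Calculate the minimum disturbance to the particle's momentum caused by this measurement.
6.795 × 10^-27 kg·m/s

The uncertainty principle implies that measuring position disturbs momentum:
ΔxΔp ≥ ℏ/2

When we measure position with precision Δx, we necessarily introduce a momentum uncertainty:
Δp ≥ ℏ/(2Δx)
Δp_min = (1.055e-34 J·s) / (2 × 7.760e-09 m)
Δp_min = 6.795e-27 kg·m/s

The more precisely we measure position, the greater the momentum disturbance.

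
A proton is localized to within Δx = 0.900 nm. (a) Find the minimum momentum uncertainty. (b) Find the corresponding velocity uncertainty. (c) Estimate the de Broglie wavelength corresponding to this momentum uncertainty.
(a) Δp_min = 5.859 × 10^-26 kg·m/s
(b) Δv_min = 35.027 m/s
(c) λ_dB = 11.310 nm

Step-by-step:

(a) From the uncertainty principle:
Δp_min = ℏ/(2Δx) = (1.055e-34 J·s)/(2 × 9.000e-10 m) = 5.859e-26 kg·m/s

(b) The velocity uncertainty:
Δv = Δp/m = (5.859e-26 kg·m/s)/(1.673e-27 kg) = 3.503e+01 m/s = 35.027 m/s

(c) The de Broglie wavelength for this momentum:
λ = h/p = (6.626e-34 J·s)/(5.859e-26 kg·m/s) = 1.131e-08 m = 11.310 nm

Note: The de Broglie wavelength is comparable to the localization size, as expected from wave-particle duality.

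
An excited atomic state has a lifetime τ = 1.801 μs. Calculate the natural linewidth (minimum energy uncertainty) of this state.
182.735 peV

Using the energy-time uncertainty principle:
ΔEΔt ≥ ℏ/2

The lifetime τ represents the time uncertainty Δt.
The natural linewidth (minimum energy uncertainty) is:

ΔE = ℏ/(2τ)
ΔE = (1.055e-34 J·s) / (2 × 1.801e-06 s)
ΔE = 2.928e-29 J = 182.735 peV

This natural linewidth limits the precision of spectroscopic measurements.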